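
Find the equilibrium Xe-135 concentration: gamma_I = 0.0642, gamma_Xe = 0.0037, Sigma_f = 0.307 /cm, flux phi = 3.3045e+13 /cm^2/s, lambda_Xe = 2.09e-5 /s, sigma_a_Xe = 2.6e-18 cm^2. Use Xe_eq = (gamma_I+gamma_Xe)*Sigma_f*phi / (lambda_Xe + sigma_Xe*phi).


Xe_eq = (gamma_I + gamma_Xe) * Sigma_f * phi / (lambda_Xe + sigma_Xe * phi)
Numerator = (0.0642 + 0.0037) * 0.307 * 3.3045e+13 = 6.888329e+11
Denominator = 2.09e-5 + 2.6e-18 * 3.3045e+13 = 1.068170e-04
Xe_eq = 6.888329e+11 / 1.068170e-04 = 6.4487e+15 /cm^3

6.4487e+15


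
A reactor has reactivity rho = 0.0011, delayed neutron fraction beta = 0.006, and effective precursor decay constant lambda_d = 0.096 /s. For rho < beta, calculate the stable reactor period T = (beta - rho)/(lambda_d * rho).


T = (beta - rho) / (lambda_d * rho)
T = (0.006 - 0.0011) / (0.096 * 0.0011)
T = 46.402 s

46.402


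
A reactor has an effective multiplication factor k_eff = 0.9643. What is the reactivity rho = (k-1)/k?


rho = (k_eff - 1) / k_eff
rho = (0.9643 - 1) / 0.9643
rho = -0.037022

-0.037022


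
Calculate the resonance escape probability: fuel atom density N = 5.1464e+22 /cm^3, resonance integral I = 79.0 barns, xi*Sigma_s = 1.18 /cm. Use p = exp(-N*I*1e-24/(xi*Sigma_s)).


p = exp(-N * I * 1e-24 / (xi*Sigma_s))
p = exp(-5.1464e+22 * 79.0 * 1e-24 / 1.18)
p = 0.031890

0.031890


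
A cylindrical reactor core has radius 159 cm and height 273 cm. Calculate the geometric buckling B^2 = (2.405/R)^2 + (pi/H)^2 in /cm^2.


B^2 = (2.405/R)^2 + (pi/H)^2
B^2 = (2.405/159)^2 + (pi/273)^2
B^2 = 3.6122e-04 /cm^2

3.6122e-04


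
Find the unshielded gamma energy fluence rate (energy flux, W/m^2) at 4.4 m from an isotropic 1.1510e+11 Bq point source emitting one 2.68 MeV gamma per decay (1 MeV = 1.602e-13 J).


psi = A * E * 1.602e-13 / (4*pi*r^2)
psi = 1.1510e+11 * 2.68 * 1.602e-13 / (4*pi*4.4^2)
psi = 2.0312e-04 W/m^2

2.0312e-04


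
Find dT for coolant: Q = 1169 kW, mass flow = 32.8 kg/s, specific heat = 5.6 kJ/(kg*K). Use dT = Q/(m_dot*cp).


dT = Q / (m_dot * cp)
dT = 1169 / (32.8 * 5.6)
dT = 6.3643 C

6.3643


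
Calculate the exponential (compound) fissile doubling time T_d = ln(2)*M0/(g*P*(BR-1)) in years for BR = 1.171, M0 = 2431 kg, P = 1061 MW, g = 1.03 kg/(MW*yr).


Breeding gain G = BR - 1 = 1.171 - 1 = 0.171
Fissile production rate = g * P * G = 1.03 * 1061 * 0.171 = 186.87393 kg/yr
T_d = ln(2) * M0 / (g * P * G)
T_d = ln(2) * 2431 / 186.87393 = 9.0170 yr

9.0170


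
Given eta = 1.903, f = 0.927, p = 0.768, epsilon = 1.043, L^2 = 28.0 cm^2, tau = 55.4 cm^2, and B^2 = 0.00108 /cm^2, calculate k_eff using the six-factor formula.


k_inf = eta*f*p*eps = 1.903*0.927*0.768*1.043 = 1.413071
P_TNL = 1/(1 + L^2*B^2) = 1/(1 + 28.0*0.00108) = 0.9706476
P_FNL = exp(-B^2*tau) = exp(-0.00108*55.4) = 0.9419228
k_eff = k_inf * P_TNL * P_FNL = 1.413071 * 0.9706476 * 0.9419228
k_eff = 1.2919

1.2919


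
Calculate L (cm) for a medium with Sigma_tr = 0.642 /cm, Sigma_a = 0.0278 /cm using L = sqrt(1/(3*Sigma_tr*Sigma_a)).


D = 1 / (3 * Sigma_tr) = 1 / (3 * 0.642) = 0.5192108 cm
L = sqrt(D / Sigma_a)
L = sqrt(0.5192108 / 0.0278)
L = 4.3216 cm

4.3216


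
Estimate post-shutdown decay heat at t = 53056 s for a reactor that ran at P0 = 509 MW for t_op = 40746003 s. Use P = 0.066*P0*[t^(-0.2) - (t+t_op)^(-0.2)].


P/P0 = 0.066 * [t^(-0.2) - (t + t_op)^(-0.2)]
P/P0 = 0.066 * [53056^(-0.2) - (53056 + 40746003)^(-0.2)]
P/P0 = 0.066 * [0.1135150 - 0.03005176] = 0.005508574
P = 509 * 0.005508574 = 2.8039 MW

2.8039


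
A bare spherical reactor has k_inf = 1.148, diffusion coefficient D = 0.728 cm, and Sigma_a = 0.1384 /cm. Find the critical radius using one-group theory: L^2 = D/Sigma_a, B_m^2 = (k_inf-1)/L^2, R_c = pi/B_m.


L^2 = D / Sigma_a = 0.728 / 0.1384 = 5.260116 cm^2
B_m^2 = (k_inf - 1) / L^2 = (1.148 - 1) / 5.260116 = 0.02813626 /cm^2
For a bare sphere: B_g = pi/R, so R_c = pi / sqrt(B_m^2)
R_c = pi / sqrt(0.02813626) = 18.729 cm

18.729


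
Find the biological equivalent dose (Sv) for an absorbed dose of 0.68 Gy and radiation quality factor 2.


H = D * Q
H = 0.68 * 2
H = 1.3600 Sv

1.3600


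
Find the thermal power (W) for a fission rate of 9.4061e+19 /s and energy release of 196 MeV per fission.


P = fission_rate * E_MeV * 1.602e-13
P = 9.4061e+19 * 196 * 1.602e-13
P = 2.9534e+09 W

2.9534e+09


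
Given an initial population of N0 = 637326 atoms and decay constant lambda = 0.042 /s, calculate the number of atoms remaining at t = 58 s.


N = N0 * exp(-lambda * t)
N = 637326 * exp(-0.042 * 58)
N = 55773

55773


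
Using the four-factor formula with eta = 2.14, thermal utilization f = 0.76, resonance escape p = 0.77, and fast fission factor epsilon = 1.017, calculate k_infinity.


k_inf = eta * f * p * epsilon
k_inf = 2.14 * 0.76 * 0.77 * 1.017
k_inf = 1.2736

1.2736


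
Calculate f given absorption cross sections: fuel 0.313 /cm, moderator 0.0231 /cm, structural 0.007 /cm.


f = Sigma_a_fuel / (Sigma_a_fuel + Sigma_a_mod + Sigma_a_other)
f = 0.313 / (0.313 + 0.0231 + 0.007)
f = 0.91227

0.91227


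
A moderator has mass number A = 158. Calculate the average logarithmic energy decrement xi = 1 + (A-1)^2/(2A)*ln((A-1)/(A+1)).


xi = 1 + (A-1)^2/(2A) * ln((A-1)/(A+1))
xi = 1 + (158-1)^2/(2*158) * ln((158-1)/(158 +1))
xi = 0.012605

0.012605


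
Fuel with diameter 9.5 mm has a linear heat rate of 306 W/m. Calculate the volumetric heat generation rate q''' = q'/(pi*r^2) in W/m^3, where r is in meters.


r = D / 2 / 1000 = 9.5 / 2 / 1000 = 0.00475 m
q''' = q' / (pi * r^2)
q''' = 306 / (pi * 0.00475^2)
q''' = 4.3170e+06 W/m^3

4.3170e+06


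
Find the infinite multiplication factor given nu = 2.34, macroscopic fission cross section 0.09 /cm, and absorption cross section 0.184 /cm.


k_inf = nu * Sigma_f / Sigma_a
k_inf = 2.34 * 0.09 / 0.184
k_inf = 1.1446

1.1446


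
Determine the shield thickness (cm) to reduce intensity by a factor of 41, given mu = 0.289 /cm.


x = ln(factor) / mu
x = ln(41) / 0.289
x = 12.850 cm

12.850


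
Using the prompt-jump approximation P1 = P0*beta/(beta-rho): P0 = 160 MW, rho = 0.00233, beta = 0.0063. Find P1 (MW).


P1/P0 = beta / (beta - rho)
P1/P0 = 0.0063 / (0.0063 - 0.00233) = 1.586902
P1 = 160 * 1.586902 = 253.90 MW

253.90


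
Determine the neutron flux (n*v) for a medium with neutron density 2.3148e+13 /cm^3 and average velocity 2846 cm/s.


phi = n * v
phi = 2.3148e+13 * 2846
phi = 6.5879e+16 /cm^2/s

6.5879e+16


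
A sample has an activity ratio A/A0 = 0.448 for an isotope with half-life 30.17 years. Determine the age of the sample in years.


lambda = ln(2) / t_half = ln(2) / 30.17 = 0.02297472 /yr
t = -ln(A/A0) / lambda
t = -ln(0.448) / 0.02297472
t = 34.950 yr

34.950


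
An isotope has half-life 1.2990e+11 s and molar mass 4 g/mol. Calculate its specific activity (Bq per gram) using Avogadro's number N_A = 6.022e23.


lambda = ln(2) / t_half = ln(2) / 1.2990e+11 = 5.336006e-12 /s
SA = lambda * N_A / M
SA = 5.336006e-12 * 6.022e23 / 4
SA = 8.0334e+11 Bq/g

8.0334e+11


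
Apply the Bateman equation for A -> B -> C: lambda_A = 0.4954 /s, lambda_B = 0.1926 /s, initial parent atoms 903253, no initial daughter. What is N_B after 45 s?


N_B(t) = lambda_A * N_A0 / (lambda_B - lambda_A) * [exp(-lambda_A*t) - exp(-lambda_B*t)]
exp(-0.4954*45) = 2.081005e-10; exp(-0.1926*45) = 1.721749e-04
N_B = 0.4954 * 903253 / (0.1926 - 0.4954) * (2.081005e-10 - 1.721749e-04)
N_B = 254.44

254.44


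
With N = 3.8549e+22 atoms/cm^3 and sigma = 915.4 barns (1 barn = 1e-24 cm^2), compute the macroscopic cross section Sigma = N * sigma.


Sigma = N * sigma_barns * 1e-24
Sigma = 3.8549e+22 * 915.4 * 1e-24
Sigma = 35.288 /cm

35.288


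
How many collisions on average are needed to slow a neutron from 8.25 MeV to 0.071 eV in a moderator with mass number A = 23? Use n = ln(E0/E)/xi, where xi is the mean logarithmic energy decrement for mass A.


xi = 1 + (A-1)^2/(2A)*ln((A-1)/(A+1)) = 0.08448899 (for A = 23)
n = ln(E0/E) / xi
n = ln(8.25e6 / 0.071) / 0.08448899
n = ln(1.161972e+08) / 0.08448899 = 219.80

219.80


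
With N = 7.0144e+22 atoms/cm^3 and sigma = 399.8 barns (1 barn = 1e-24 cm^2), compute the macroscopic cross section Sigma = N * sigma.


Sigma = N * sigma_barns * 1e-24
Sigma = 7.0144e+22 * 399.8 * 1e-24
Sigma = 28.044 /cm

28.044


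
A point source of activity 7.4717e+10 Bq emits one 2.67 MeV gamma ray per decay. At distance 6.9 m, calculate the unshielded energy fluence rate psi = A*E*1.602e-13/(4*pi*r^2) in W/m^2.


psi = A * E * 1.602e-13 / (4*pi*r^2)
psi = 7.4717e+10 * 2.67 * 1.602e-13 / (4*pi*6.9^2)
psi = 5.3418e-05 W/m^2

5.3418e-05


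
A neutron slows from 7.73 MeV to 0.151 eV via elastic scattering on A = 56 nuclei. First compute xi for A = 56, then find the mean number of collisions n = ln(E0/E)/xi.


xi = 1 + (A-1)^2/(2A)*ln((A-1)/(A+1)) = 0.03529286 (for A = 56)
n = ln(E0/E) / xi
n = ln(7.73e6 / 0.151) / 0.03529286
n = ln(5.119205e+07) / 0.03529286 = 502.97

502.97


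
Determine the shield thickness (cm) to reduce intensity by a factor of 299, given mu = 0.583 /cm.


x = ln(factor) / mu
x = ln(299) / 0.583
x = 9.7778 cm

9.7778


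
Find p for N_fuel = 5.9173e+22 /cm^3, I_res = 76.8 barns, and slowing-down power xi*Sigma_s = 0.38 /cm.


p = exp(-N * I * 1e-24 / (xi*Sigma_s))
p = exp(-5.9173e+22 * 76.8 * 1e-24 / 0.38)
p = 6.4002e-06

6.4002e-06


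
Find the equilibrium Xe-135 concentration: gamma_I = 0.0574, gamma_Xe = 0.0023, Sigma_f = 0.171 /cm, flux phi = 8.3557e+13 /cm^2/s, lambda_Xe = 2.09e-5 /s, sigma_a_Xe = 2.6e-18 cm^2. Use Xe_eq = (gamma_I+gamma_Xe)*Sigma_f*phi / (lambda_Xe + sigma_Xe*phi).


Xe_eq = (gamma_I + gamma_Xe) * Sigma_f * phi / (lambda_Xe + sigma_Xe * phi)
Numerator = (0.0574 + 0.0023) * 0.171 * 8.3557e+13 = 8.530083e+11
Denominator = 2.09e-5 + 2.6e-18 * 8.3557e+13 = 2.381482e-04
Xe_eq = 8.530083e+11 / 2.381482e-04 = 3.5818e+15 /cm^3

3.5818e+15


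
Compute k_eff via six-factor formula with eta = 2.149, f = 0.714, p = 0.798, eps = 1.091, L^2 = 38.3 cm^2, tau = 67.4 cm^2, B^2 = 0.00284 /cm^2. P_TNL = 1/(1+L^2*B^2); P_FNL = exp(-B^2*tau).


k_inf = eta*f*p*eps = 2.149*0.714*0.798*1.091 = 1.335864
P_TNL = 1/(1 + L^2*B^2) = 1/(1 + 38.3*0.00284) = 0.9018987
P_FNL = exp(-B^2*tau) = exp(-0.00284*67.4) = 0.8257890
k_eff = k_inf * P_TNL * P_FNL = 1.335864 * 0.9018987 * 0.8257890
k_eff = 0.99492

0.99492


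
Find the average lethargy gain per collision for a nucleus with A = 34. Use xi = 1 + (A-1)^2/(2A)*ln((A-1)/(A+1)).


xi = 1 + (A-1)^2/(2A) * ln((A-1)/(A+1))
xi = 1 + (34-1)^2/(2*34) * ln((34-1)/(34 +1))
xi = 0.057687

0.057687


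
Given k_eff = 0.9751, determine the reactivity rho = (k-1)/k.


rho = (k_eff - 1) / k_eff
rho = (0.9751 - 1) / 0.9751
rho = -0.025536

-0.025536


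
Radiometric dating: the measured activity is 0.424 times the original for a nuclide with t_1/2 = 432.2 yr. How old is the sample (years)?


lambda = ln(2) / t_half = ln(2) / 432.2 = 0.001603765 /yr
t = -ln(A/A0) / lambda
t = -ln(0.424) / 0.001603765
t = 535.00 yr

535.00


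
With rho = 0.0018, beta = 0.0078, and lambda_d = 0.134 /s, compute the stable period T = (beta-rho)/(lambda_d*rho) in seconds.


T = (beta - rho) / (lambda_d * rho)
T = (0.0078 - 0.0018) / (0.134 * 0.0018)
T = 24.876 s

24.876


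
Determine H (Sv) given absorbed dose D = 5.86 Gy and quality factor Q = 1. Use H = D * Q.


H = D * Q
H = 5.86 * 1
H = 5.8600 Sv

5.8600


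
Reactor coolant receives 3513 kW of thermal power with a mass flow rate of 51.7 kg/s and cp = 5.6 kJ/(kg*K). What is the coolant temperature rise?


dT = Q / (m_dot * cp)
dT = 3513 / (51.7 * 5.6)
dT = 12.134 C

12.134


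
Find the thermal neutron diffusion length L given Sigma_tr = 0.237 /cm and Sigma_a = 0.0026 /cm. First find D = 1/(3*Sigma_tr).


D = 1 / (3 * Sigma_tr) = 1 / (3 * 0.237) = 1.406470 cm
L = sqrt(D / Sigma_a)
L = sqrt(1.406470 / 0.0026)
L = 23.258 cm

23.258


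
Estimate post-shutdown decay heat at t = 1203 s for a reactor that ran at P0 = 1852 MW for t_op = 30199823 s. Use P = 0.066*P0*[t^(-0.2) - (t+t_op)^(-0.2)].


P/P0 = 0.066 * [t^(-0.2) - (t + t_op)^(-0.2)]
P/P0 = 0.066 * [1203^(-0.2) - (1203 + 30199823)^(-0.2)]
P/P0 = 0.066 * [0.2420733 - 0.03191506] = 0.01387044
P = 1852 * 0.01387044 = 25.688 MW

25.688


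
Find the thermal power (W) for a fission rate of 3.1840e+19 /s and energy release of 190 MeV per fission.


P = fission_rate * E_MeV * 1.602e-13
P = 3.1840e+19 * 190 * 1.602e-13
P = 9.6915e+08 W

9.6915e+08


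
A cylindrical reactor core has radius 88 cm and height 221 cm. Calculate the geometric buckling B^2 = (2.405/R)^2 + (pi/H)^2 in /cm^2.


B^2 = (2.405/R)^2 + (pi/H)^2
B^2 = (2.405/88)^2 + (pi/221)^2
B^2 = 9.4898e-04 /cm^2

9.4898e-04


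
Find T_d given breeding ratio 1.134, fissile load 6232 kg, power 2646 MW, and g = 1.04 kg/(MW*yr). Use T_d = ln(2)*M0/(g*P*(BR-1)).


Breeding gain G = BR - 1 = 1.134 - 1 = 0.134
Fissile production rate = g * P * G = 1.04 * 2646 * 0.134 = 368.74656 kg/yr
T_d = ln(2) * M0 / (g * P * G)
T_d = ln(2) * 6232 / 368.74656 = 11.715 yr

11.715


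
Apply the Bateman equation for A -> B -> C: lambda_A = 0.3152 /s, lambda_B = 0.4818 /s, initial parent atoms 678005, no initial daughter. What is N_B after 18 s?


N_B(t) = lambda_A * N_A0 / (lambda_B - lambda_A) * [exp(-lambda_A*t) - exp(-lambda_B*t)]
exp(-0.3152*18) = 0.003435475; exp(-0.4818*18) = 1.712476e-04
N_B = 0.3152 * 678005 / (0.4818 - 0.3152) * (0.003435475 - 1.712476e-04)
N_B = 4187.2

4187.2


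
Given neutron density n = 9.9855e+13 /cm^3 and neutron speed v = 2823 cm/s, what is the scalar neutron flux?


phi = n * v
phi = 9.9855e+13 * 2823
phi = 2.8189e+17 /cm^2/s

2.8189e+17


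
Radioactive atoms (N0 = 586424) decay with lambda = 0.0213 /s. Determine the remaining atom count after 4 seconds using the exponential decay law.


N = N0 * exp(-lambda * t)
N = 586424 * exp(-0.0213 * 4)
N = 538530

538530


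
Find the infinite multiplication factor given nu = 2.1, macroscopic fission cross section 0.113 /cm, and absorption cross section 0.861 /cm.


k_inf = nu * Sigma_f / Sigma_a
k_inf = 2.1 * 0.113 / 0.861
k_inf = 0.27561

0.27561


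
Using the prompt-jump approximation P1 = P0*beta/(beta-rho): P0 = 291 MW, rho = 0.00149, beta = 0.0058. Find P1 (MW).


P1/P0 = beta / (beta - rho)
P1/P0 = 0.0058 / (0.0058 - 0.00149) = 1.345708
P1 = 291 * 1.345708 = 391.60 MW

391.60


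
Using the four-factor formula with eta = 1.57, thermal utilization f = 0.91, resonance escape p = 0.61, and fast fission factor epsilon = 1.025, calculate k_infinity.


k_inf = eta * f * p * epsilon
k_inf = 1.57 * 0.91 * 0.61 * 1.025
k_inf = 0.89329

0.89329


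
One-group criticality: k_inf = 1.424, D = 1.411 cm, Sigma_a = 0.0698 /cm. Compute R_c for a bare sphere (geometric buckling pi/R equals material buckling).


L^2 = D / Sigma_a = 1.411 / 0.0698 = 20.21490 cm^2
B_m^2 = (k_inf - 1) / L^2 = (1.424 - 1) / 20.21490 = 0.02097463 /cm^2
For a bare sphere: B_g = pi/R, so R_c = pi / sqrt(B_m^2)
R_c = pi / sqrt(0.02097463) = 21.692 cm

21.692


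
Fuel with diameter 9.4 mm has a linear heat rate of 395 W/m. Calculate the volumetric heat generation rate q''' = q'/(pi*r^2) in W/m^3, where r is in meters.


r = D / 2 / 1000 = 9.4 / 2 / 1000 = 0.0047 m
q''' = q' / (pi * r^2)
q''' = 395 / (pi * 0.0047^2)
q''' = 5.6918e+06 W/m^3

5.6918e+06


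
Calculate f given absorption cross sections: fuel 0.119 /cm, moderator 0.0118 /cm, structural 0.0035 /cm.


f = Sigma_a_fuel / (Sigma_a_fuel + Sigma_a_mod + Sigma_a_other)
f = 0.119 / (0.119 + 0.0118 + 0.0035)
f = 0.88608

0.88608


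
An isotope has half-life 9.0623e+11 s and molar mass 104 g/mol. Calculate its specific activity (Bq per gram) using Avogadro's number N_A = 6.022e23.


lambda = ln(2) / t_half = ln(2) / 9.0623e+11 = 7.648689e-13 /s
SA = lambda * N_A / M
SA = 7.648689e-13 * 6.022e23 / 104
SA = 4.4289e+09 Bq/g

4.4289e+09


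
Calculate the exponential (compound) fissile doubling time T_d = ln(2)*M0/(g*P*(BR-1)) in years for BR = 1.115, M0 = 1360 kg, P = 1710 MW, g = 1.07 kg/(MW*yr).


Breeding gain G = BR - 1 = 1.115 - 1 = 0.115
Fissile production rate = g * P * G = 1.07 * 1710 * 0.115 = 210.4155 kg/yr
T_d = ln(2) * M0 / (g * P * G)
T_d = ln(2) * 1360 / 210.4155 = 4.4801 yr

4.4801


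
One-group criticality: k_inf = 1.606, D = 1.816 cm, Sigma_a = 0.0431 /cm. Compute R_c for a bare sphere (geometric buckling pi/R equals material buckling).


L^2 = D / Sigma_a = 1.816 / 0.0431 = 42.13457 cm^2
B_m^2 = (k_inf - 1) / L^2 = (1.606 - 1) / 42.13457 = 0.01438249 /cm^2
For a bare sphere: B_g = pi/R, so R_c = pi / sqrt(B_m^2)
R_c = pi / sqrt(0.01438249) = 26.196 cm

26.196


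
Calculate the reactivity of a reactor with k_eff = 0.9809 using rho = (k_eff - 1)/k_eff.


rho = (k_eff - 1) / k_eff
rho = (0.9809 - 1) / 0.9809
rho = -0.019472

-0.019472


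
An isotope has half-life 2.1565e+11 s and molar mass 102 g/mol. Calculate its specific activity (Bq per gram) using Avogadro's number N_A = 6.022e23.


lambda = ln(2) / t_half = ln(2) / 2.1565e+11 = 3.214223e-12 /s
SA = lambda * N_A / M
SA = 3.214223e-12 * 6.022e23 / 102
SA = 1.8977e+10 Bq/g

1.8977e+10


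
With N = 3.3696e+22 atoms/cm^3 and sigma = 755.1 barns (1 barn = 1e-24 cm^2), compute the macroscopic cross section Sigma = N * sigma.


Sigma = N * sigma_barns * 1e-24
Sigma = 3.3696e+22 * 755.1 * 1e-24
Sigma = 25.444 /cm

25.444


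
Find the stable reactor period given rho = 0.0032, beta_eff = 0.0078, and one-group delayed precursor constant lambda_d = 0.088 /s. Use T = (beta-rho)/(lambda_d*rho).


T = (beta - rho) / (lambda_d * rho)
T = (0.0078 - 0.0032) / (0.088 * 0.0032)
T = 16.335 s

16.335


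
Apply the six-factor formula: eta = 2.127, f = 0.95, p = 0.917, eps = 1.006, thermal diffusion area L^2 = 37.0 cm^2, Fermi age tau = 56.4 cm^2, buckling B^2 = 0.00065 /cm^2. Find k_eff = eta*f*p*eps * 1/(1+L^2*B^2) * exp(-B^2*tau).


k_inf = eta*f*p*eps = 2.127*0.95*0.917*1.006 = 1.864054
P_TNL = 1/(1 + L^2*B^2) = 1/(1 + 37.0*0.00065) = 0.9765148
P_FNL = exp(-B^2*tau) = exp(-0.00065*56.4) = 0.9640038
k_eff = k_inf * P_TNL * P_FNL = 1.864054 * 0.9765148 * 0.9640038
k_eff = 1.7548

1.7548


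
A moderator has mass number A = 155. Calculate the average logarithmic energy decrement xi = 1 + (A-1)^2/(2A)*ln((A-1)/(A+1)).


xi = 1 + (A-1)^2/(2A) * ln((A-1)/(A+1))
xi = 1 + (155-1)^2/(2*155) * ln((155-1)/(155 +1))
xi = 0.012848

0.012848


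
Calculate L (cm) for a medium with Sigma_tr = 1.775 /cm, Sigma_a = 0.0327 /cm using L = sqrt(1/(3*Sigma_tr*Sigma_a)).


D = 1 / (3 * Sigma_tr) = 1 / (3 * 1.775) = 0.1877934 cm
L = sqrt(D / Sigma_a)
L = sqrt(0.1877934 / 0.0327)
L = 2.3964 cm

2.3964


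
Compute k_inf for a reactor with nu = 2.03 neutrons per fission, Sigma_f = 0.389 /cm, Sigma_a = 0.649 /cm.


k_inf = nu * Sigma_f / Sigma_a
k_inf = 2.03 * 0.389 / 0.649
k_inf = 1.2167

1.2167


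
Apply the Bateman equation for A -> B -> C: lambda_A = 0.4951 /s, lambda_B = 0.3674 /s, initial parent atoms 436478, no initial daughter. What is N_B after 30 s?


N_B(t) = lambda_A * N_A0 / (lambda_B - lambda_A) * [exp(-lambda_A*t) - exp(-lambda_B*t)]
exp(-0.4951*30) = 3.543432e-07; exp(-0.3674*30) = 1.633828e-05
N_B = 0.4951 * 436478 / (0.3674 - 0.4951) * (3.543432e-07 - 1.633828e-05)
N_B = 27.049

27.049


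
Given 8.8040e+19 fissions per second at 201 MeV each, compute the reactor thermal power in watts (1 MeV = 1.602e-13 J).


P = fission_rate * E_MeV * 1.602e-13
P = 8.8040e+19 * 201 * 1.602e-13
P = 2.8349e+09 W

2.8349e+09


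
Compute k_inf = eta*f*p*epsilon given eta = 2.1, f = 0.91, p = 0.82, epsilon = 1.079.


k_inf = eta * f * p * epsilon
k_inf = 2.1 * 0.91 * 0.82 * 1.079
k_inf = 1.6908

1.6908


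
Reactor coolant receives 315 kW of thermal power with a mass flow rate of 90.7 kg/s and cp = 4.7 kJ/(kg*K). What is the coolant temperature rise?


dT = Q / (m_dot * cp)
dT = 315 / (90.7 * 4.7)
dT = 0.73893 C

0.73893


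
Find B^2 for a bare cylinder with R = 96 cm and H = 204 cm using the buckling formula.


B^2 = (2.405/R)^2 + (pi/H)^2
B^2 = (2.405/96)^2 + (pi/204)^2
B^2 = 8.6477e-04 /cm^2

8.6477e-04


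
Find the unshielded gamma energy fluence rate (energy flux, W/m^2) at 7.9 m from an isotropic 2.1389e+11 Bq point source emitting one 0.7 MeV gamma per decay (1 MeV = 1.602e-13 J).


psi = A * E * 1.602e-13 / (4*pi*r^2)
psi = 2.1389e+11 * 0.7 * 1.602e-13 / (4*pi*7.9^2)
psi = 3.0583e-05 W/m^2

3.0583e-05


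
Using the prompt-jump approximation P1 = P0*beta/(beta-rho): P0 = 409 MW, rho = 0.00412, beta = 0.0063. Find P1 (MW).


P1/P0 = beta / (beta - rho)
P1/P0 = 0.0063 / (0.0063 - 0.00412) = 2.889908
P1 = 409 * 2.889908 = 1182.0 MW

1182.0


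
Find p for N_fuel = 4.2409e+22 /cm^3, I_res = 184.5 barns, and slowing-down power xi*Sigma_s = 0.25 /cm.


p = exp(-N * I * 1e-24 / (xi*Sigma_s))
p = exp(-4.2409e+22 * 184.5 * 1e-24 / 0.25)
p = 2.5558e-14

2.5558e-14


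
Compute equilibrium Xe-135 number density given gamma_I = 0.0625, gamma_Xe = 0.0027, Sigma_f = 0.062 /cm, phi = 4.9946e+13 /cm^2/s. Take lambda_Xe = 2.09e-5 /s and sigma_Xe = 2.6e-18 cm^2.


Xe_eq = (gamma_I + gamma_Xe) * Sigma_f * phi / (lambda_Xe + sigma_Xe * phi)
Numerator = (0.0625 + 0.0027) * 0.062 * 4.9946e+13 = 2.019017e+11
Denominator = 2.09e-5 + 2.6e-18 * 4.9946e+13 = 1.507596e-04
Xe_eq = 2.019017e+11 / 1.507596e-04 = 1.3392e+15 /cm^3

1.3392e+15


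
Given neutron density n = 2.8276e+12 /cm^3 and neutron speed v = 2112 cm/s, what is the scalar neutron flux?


phi = n * v
phi = 2.8276e+12 * 2112
phi = 5.9719e+15 /cm^2/s

5.9719e+15


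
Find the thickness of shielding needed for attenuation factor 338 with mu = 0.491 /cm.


x = ln(factor) / mu
x = ln(338) / 0.491
x = 11.860 cm

11.860


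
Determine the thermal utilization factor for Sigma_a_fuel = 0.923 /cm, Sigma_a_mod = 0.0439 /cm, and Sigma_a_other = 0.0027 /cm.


f = Sigma_a_fuel / (Sigma_a_fuel + Sigma_a_mod + Sigma_a_other)
f = 0.923 / (0.923 + 0.0439 + 0.0027)
f = 0.95194

0.95194


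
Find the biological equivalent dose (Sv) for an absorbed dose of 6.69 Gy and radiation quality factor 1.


H = D * Q
H = 6.69 * 1
H = 6.6900 Sv

6.6900


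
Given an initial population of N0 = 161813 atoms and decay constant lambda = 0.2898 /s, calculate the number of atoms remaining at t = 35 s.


N = N0 * exp(-lambda * t)
N = 161813 * exp(-0.2898 * 35)
N = 6.3674

6.3674


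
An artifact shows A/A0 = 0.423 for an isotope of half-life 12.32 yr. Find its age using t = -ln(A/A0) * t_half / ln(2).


lambda = ln(2) / t_half = ln(2) / 12.32 = 0.05626195 /yr
t = -ln(A/A0) / lambda
t = -ln(0.423) / 0.05626195
t = 15.292 yr

15.292


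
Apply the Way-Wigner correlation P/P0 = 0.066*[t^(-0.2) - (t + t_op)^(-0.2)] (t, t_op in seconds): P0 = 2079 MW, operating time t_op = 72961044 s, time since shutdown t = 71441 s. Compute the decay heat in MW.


P/P0 = 0.066 * [t^(-0.2) - (t + t_op)^(-0.2)]
P/P0 = 0.066 * [71441^(-0.2) - (71441 + 72961044)^(-0.2)]
P/P0 = 0.066 * [0.1069573 - 0.02674834] = 0.005293791
P = 2079 * 0.005293791 = 11.006 MW

11.006


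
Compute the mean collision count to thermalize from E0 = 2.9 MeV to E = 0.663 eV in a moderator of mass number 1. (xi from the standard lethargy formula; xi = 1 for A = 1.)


xi = 1 + (A-1)^2/(2A)*ln((A-1)/(A+1)) = 1 (for A = 1)
n = ln(E0/E) / xi
n = ln(2.9e6 / 0.663) / 1
n = ln(4.374057e+06) / 1 = 15.291

15.291


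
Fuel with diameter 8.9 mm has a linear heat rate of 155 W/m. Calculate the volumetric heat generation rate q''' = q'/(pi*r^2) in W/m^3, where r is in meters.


r = D / 2 / 1000 = 8.9 / 2 / 1000 = 0.00445 m
q''' = q' / (pi * r^2)
q''' = 155 / (pi * 0.00445^2)
q''' = 2.4915e+06 W/m^3

2.4915e+06


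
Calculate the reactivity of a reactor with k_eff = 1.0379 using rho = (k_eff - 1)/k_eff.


rho = (k_eff - 1) / k_eff
rho = (1.0379 - 1) / 1.0379
rho = 0.036516

0.036516


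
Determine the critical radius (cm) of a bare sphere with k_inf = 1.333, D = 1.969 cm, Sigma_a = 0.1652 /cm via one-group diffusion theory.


L^2 = D / Sigma_a = 1.969 / 0.1652 = 11.91889 cm^2
B_m^2 = (k_inf - 1) / L^2 = (1.333 - 1) / 11.91889 = 0.02793884 /cm^2
For a bare sphere: B_g = pi/R, so R_c = pi / sqrt(B_m^2)
R_c = pi / sqrt(0.02793884) = 18.795 cm

18.795


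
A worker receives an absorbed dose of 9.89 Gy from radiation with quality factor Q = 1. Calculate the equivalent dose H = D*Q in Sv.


H = D * Q
H = 9.89 * 1
H = 9.8900 Sv

9.8900


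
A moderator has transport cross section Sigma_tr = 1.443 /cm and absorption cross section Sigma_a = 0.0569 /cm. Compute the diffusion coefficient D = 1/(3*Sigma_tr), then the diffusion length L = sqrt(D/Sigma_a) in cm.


D = 1 / (3 * Sigma_tr) = 1 / (3 * 1.443) = 0.2310002 cm
L = sqrt(D / Sigma_a)
L = sqrt(0.2310002 / 0.0569)
L = 2.0149 cm

2.0149


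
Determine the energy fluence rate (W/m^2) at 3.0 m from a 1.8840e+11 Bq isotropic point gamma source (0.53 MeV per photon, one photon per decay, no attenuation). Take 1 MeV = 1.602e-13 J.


psi = A * E * 1.602e-13 / (4*pi*r^2)
psi = 1.8840e+11 * 0.53 * 1.602e-13 / (4*pi*3.0^2)
psi = 1.4144e-04 W/m^2

1.4144e-04


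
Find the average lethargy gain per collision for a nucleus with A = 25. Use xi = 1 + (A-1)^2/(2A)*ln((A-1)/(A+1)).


xi = 1 + (A-1)^2/(2A) * ln((A-1)/(A+1))
xi = 1 + (25-1)^2/(2*25) * ln((25-1)/(25 +1))
xi = 0.077908

0.077908


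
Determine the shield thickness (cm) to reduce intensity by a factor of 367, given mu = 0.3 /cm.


x = ln(factor) / mu
x = ln(367) / 0.3
x = 19.685 cm

19.685


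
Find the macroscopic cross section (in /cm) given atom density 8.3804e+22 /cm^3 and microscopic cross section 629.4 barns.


Sigma = N * sigma_barns * 1e-24
Sigma = 8.3804e+22 * 629.4 * 1e-24
Sigma = 52.746 /cm

52.746


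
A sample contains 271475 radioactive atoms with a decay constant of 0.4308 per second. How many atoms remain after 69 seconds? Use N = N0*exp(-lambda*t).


N = N0 * exp(-lambda * t)
N = 271475 * exp(-0.4308 * 69)
N = 3.3438e-08

3.3438e-08


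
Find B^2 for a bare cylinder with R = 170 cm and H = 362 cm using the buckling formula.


B^2 = (2.405/R)^2 + (pi/H)^2
B^2 = (2.405/170)^2 + (pi/362)^2
B^2 = 2.7545e-04 /cm^2

2.7545e-04


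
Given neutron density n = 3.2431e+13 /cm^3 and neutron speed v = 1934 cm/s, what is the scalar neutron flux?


phi = n * v
phi = 3.2431e+13 * 1934
phi = 6.2722e+16 /cm^2/s

6.2722e+16


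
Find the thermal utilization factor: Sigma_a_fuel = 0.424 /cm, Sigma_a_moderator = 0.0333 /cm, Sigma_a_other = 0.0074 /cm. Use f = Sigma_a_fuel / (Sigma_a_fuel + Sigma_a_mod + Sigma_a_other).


f = Sigma_a_fuel / (Sigma_a_fuel + Sigma_a_mod + Sigma_a_other)
f = 0.424 / (0.424 + 0.0333 + 0.0074)
f = 0.91242

0.91242


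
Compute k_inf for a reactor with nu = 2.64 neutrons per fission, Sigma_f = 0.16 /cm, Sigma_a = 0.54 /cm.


k_inf = nu * Sigma_f / Sigma_a
k_inf = 2.64 * 0.16 / 0.54
k_inf = 0.78222

0.78222


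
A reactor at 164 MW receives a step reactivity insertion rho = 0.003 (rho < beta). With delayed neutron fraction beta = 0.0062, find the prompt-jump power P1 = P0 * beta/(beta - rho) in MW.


P1/P0 = beta / (beta - rho)
P1/P0 = 0.0062 / (0.0062 - 0.003) = 1.937500
P1 = 164 * 1.937500 = 317.75 MW

317.75


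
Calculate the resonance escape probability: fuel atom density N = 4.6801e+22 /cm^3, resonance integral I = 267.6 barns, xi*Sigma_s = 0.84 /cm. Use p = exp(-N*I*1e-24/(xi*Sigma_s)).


p = exp(-N * I * 1e-24 / (xi*Sigma_s))
p = exp(-4.6801e+22 * 267.6 * 1e-24 / 0.84)
p = 3.3489e-07

3.3489e-07


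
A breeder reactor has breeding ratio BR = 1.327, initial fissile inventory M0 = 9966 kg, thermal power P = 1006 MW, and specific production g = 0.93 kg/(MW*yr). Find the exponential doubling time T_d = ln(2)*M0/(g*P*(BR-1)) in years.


Breeding gain G = BR - 1 = 1.327 - 1 = 0.327
Fissile production rate = g * P * G = 0.93 * 1006 * 0.327 = 305.93466 kg/yr
T_d = ln(2) * M0 / (g * P * G)
T_d = ln(2) * 9966 / 305.93466 = 22.580 yr

22.580


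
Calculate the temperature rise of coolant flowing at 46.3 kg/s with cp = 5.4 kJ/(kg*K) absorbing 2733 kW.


dT = Q / (m_dot * cp)
dT = 2733 / (46.3 * 5.4)
dT = 10.931 C

10.931


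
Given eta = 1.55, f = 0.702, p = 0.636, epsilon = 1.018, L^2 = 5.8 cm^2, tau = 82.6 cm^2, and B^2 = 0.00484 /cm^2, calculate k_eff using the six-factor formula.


k_inf = eta*f*p*eps = 1.55*0.702*0.636*1.018 = 0.7044882
P_TNL = 1/(1 + L^2*B^2) = 1/(1 + 5.8*0.00484) = 0.9726945
P_FNL = exp(-B^2*tau) = exp(-0.00484*82.6) = 0.6704649
k_eff = k_inf * P_TNL * P_FNL = 0.7044882 * 0.9726945 * 0.6704649
k_eff = 0.45944

0.45944


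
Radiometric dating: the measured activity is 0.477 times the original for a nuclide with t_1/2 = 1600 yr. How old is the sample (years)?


lambda = ln(2) / t_half = ln(2) / 1600 = 4.332170e-04 /yr
t = -ln(A/A0) / lambda
t = -ln(0.477) / 4.332170e-04
t = 1708.7 yr

1708.7


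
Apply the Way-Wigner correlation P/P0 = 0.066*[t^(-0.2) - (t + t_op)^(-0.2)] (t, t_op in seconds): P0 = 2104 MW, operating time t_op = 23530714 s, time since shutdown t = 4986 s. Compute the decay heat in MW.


P/P0 = 0.066 * [t^(-0.2) - (t + t_op)^(-0.2)]
P/P0 = 0.066 * [4986^(-0.2) - (4986 + 23530714)^(-0.2)]
P/P0 = 0.066 * [0.1821585 - 0.03354707] = 0.009808354
P = 2104 * 0.009808354 = 20.637 MW

20.637


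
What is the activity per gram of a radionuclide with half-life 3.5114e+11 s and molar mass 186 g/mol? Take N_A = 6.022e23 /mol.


lambda = ln(2) / t_half = ln(2) / 3.5114e+11 = 1.973991e-12 /s
SA = lambda * N_A / M
SA = 1.973991e-12 * 6.022e23 / 186
SA = 6.3911e+09 Bq/g

6.3911e+09


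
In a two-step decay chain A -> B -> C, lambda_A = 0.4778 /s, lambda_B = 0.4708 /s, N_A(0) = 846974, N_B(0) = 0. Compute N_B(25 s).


N_B(t) = lambda_A * N_A0 / (lambda_B - lambda_A) * [exp(-lambda_A*t) - exp(-lambda_B*t)]
exp(-0.4778*25) = 6.491610e-06; exp(-0.4708*25) = 7.733106e-06
N_B = 0.4778 * 846974 / (0.4708 - 0.4778) * (6.491610e-06 - 7.733106e-06)
N_B = 71.773

71.773


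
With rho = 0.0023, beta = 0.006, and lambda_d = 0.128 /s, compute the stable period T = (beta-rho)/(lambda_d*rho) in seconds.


T = (beta - rho) / (lambda_d * rho)
T = (0.006 - 0.0023) / (0.128 * 0.0023)
T = 12.568 s

12.568


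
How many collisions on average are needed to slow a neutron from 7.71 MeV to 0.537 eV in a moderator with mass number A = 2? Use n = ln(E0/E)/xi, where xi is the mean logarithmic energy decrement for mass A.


xi = 1 + (A-1)^2/(2A)*ln((A-1)/(A+1)) = 0.7253469 (for A = 2)
n = ln(E0/E) / xi
n = ln(7.71e6 / 0.537) / 0.7253469
n = ln(1.435754e+07) / 0.7253469 = 22.720

22.720


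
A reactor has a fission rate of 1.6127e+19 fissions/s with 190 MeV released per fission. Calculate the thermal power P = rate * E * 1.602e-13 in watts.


P = fission_rate * E_MeV * 1.602e-13
P = 1.6127e+19 * 190 * 1.602e-13
P = 4.9087e+08 W

4.9087e+08


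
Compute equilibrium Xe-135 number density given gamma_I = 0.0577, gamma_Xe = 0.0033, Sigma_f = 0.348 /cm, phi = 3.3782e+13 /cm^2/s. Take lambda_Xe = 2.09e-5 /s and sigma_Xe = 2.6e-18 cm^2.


Xe_eq = (gamma_I + gamma_Xe) * Sigma_f * phi / (lambda_Xe + sigma_Xe * phi)
Numerator = (0.0577 + 0.0033) * 0.348 * 3.3782e+13 = 7.171243e+11
Denominator = 2.09e-5 + 2.6e-18 * 3.3782e+13 = 1.087332e-04
Xe_eq = 7.171243e+11 / 1.087332e-04 = 6.5953e+15 /cm^3

6.5953e+15


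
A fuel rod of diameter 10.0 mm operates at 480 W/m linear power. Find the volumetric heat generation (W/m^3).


r = D / 2 / 1000 = 10.0 / 2 / 1000 = 0.005 m
q''' = q' / (pi * r^2)
q''' = 480 / (pi * 0.005^2)
q''' = 6.1115e+06 W/m^3

6.1115e+06


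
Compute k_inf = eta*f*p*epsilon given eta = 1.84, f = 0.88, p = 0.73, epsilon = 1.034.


k_inf = eta * f * p * epsilon
k_inf = 1.84 * 0.88 * 0.73 * 1.034
k_inf = 1.2222

1.2222


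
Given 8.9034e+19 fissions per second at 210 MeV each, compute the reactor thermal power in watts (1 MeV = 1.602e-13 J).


P = fission_rate * E_MeV * 1.602e-13
P = 8.9034e+19 * 210 * 1.602e-13
P = 2.9953e+09 W

2.9953e+09


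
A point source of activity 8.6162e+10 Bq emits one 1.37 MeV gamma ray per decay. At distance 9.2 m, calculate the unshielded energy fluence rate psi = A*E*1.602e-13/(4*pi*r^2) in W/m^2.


psi = A * E * 1.602e-13 / (4*pi*r^2)
psi = 8.6162e+10 * 1.37 * 1.602e-13 / (4*pi*9.2^2)
psi = 1.7779e-05 W/m^2

1.7779e-05


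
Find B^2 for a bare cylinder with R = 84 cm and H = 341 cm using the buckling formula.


B^2 = (2.405/R)^2 + (pi/H)^2
B^2 = (2.405/84)^2 + (pi/341)^2
B^2 = 9.0461e-04 /cm^2

9.0461e-04


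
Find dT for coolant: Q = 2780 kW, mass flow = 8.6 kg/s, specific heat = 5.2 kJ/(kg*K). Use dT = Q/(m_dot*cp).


dT = Q / (m_dot * cp)
dT = 2780 / (8.6 * 5.2)
dT = 62.165 C

62.165


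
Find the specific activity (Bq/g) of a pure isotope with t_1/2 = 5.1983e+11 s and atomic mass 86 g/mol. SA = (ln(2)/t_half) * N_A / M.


lambda = ln(2) / t_half = ln(2) / 5.1983e+11 = 1.333411e-12 /s
SA = lambda * N_A / M
SA = 1.333411e-12 * 6.022e23 / 86
SA = 9.3370e+09 Bq/g

9.3370e+09


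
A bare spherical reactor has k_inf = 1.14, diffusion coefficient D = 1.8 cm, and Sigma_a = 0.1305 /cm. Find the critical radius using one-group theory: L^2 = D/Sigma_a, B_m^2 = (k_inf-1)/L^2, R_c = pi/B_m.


L^2 = D / Sigma_a = 1.8 / 0.1305 = 13.79310 cm^2
B_m^2 = (k_inf - 1) / L^2 = (1.14 - 1) / 13.79310 = 0.01015000 /cm^2
For a bare sphere: B_g = pi/R, so R_c = pi / sqrt(B_m^2)
R_c = pi / sqrt(0.01015000) = 31.183 cm

31.183


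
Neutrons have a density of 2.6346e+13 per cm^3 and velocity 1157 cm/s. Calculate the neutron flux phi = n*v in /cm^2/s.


phi = n * v
phi = 2.6346e+13 * 1157
phi = 3.0482e+16 /cm^2/s

3.0482e+16


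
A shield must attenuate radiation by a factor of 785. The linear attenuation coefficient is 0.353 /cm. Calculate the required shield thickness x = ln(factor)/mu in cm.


x = ln(factor) / mu
x = ln(785) / 0.353
x = 18.883 cm

18.883


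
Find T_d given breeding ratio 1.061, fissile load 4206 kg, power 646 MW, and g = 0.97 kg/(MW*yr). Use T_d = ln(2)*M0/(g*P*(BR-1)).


Breeding gain G = BR - 1 = 1.061 - 1 = 0.061
Fissile production rate = g * P * G = 0.97 * 646 * 0.061 = 38.22382 kg/yr
T_d = ln(2) * M0 / (g * P * G)
T_d = ln(2) * 4206 / 38.22382 = 76.271 yr

76.271


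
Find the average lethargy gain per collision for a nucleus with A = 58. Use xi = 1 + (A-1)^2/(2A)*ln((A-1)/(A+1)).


xi = 1 + (A-1)^2/(2A) * ln((A-1)/(A+1))
xi = 1 + (58-1)^2/(2*58) * ln((58-1)/(58 +1))
xi = 0.034090

0.034090


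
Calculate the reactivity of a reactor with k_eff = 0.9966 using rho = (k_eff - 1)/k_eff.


rho = (k_eff - 1) / k_eff
rho = (0.9966 - 1) / 0.9966
rho = -0.0034116

-0.0034116


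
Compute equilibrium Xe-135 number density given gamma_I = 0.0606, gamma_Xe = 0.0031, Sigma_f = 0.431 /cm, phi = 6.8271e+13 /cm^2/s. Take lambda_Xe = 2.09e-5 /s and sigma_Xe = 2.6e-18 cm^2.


Xe_eq = (gamma_I + gamma_Xe) * Sigma_f * phi / (lambda_Xe + sigma_Xe * phi)
Numerator = (0.0606 + 0.0031) * 0.431 * 6.8271e+13 = 1.874360e+12
Denominator = 2.09e-5 + 2.6e-18 * 6.8271e+13 = 1.984046e-04
Xe_eq = 1.874360e+12 / 1.984046e-04 = 9.4472e+15 /cm^3

9.4472e+15


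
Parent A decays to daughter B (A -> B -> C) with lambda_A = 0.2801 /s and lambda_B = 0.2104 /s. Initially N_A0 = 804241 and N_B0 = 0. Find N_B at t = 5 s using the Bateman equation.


N_B(t) = lambda_A * N_A0 / (lambda_B - lambda_A) * [exp(-lambda_A*t) - exp(-lambda_B*t)]
exp(-0.2801*5) = 0.2464737; exp(-0.2104*5) = 0.3492386
N_B = 0.2801 * 804241 / (0.2104 - 0.2801) * (0.2464737 - 0.3492386)
N_B = 332132

332132


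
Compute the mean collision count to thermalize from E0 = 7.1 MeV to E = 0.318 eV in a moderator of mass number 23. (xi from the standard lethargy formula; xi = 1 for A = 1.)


xi = 1 + (A-1)^2/(2A)*ln((A-1)/(A+1)) = 0.08448899 (for A = 23)
n = ln(E0/E) / xi
n = ln(7.1e6 / 0.318) / 0.08448899
n = ln(2.232704e+07) / 0.08448899 = 200.28

200.28


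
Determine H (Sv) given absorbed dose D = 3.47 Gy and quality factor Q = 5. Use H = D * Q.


H = D * Q
H = 3.47 * 5
H = 17.350 Sv

17.350


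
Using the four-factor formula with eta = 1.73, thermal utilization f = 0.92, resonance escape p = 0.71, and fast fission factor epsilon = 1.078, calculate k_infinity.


k_inf = eta * f * p * epsilon
k_inf = 1.73 * 0.92 * 0.71 * 1.078
k_inf = 1.2182

1.2182


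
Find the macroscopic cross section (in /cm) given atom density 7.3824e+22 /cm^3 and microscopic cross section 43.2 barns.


Sigma = N * sigma_barns * 1e-24
Sigma = 7.3824e+22 * 43.2 * 1e-24
Sigma = 3.1892 /cm

3.1892


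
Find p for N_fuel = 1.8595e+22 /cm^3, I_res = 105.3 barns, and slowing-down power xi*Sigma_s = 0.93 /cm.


p = exp(-N * I * 1e-24 / (xi*Sigma_s))
p = exp(-1.8595e+22 * 105.3 * 1e-24 / 0.93)
p = 0.12179

0.12179


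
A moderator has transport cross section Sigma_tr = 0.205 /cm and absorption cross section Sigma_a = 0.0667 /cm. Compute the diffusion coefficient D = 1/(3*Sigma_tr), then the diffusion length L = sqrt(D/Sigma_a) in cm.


D = 1 / (3 * Sigma_tr) = 1 / (3 * 0.205) = 1.626016 cm
L = sqrt(D / Sigma_a)
L = sqrt(1.626016 / 0.0667)
L = 4.9374 cm

4.9374


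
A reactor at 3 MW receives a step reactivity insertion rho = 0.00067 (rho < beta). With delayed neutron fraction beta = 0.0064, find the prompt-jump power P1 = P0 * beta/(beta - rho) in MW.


P1/P0 = beta / (beta - rho)
P1/P0 = 0.0064 / (0.0064 - 0.00067) = 1.116928
P1 = 3 * 1.116928 = 3.3508 MW

3.3508


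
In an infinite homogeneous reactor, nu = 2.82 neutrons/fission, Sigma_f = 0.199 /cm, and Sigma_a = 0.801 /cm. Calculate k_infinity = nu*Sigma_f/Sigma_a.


k_inf = nu * Sigma_f / Sigma_a
k_inf = 2.82 * 0.199 / 0.801
k_inf = 0.70060

0.70060


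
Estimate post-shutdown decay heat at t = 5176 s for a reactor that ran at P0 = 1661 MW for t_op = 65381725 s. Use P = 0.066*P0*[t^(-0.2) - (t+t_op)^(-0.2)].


P/P0 = 0.066 * [t^(-0.2) - (t + t_op)^(-0.2)]
P/P0 = 0.066 * [5176^(-0.2) - (5176 + 65381725)^(-0.2)]
P/P0 = 0.066 * [0.1808011 - 0.02734651] = 0.01012800
P = 1661 * 0.01012800 = 16.823 MW

16.823


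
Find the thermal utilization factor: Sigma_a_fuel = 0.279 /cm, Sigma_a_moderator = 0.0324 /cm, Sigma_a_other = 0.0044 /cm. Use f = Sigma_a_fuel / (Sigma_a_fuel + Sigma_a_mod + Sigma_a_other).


f = Sigma_a_fuel / (Sigma_a_fuel + Sigma_a_mod + Sigma_a_other)
f = 0.279 / (0.279 + 0.0324 + 0.0044)
f = 0.88347

0.88347


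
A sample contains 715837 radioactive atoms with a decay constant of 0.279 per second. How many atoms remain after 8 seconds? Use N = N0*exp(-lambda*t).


N = N0 * exp(-lambda * t)
N = 715837 * exp(-0.279 * 8)
N = 76819

76819


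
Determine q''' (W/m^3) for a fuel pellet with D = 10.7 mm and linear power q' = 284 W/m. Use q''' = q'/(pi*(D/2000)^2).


r = D / 2 / 1000 = 10.7 / 2 / 1000 = 0.00535 m
q''' = q' / (pi * r^2)
q''' = 284 / (pi * 0.00535^2)
q''' = 3.1584e+06 W/m^3

3.1584e+06


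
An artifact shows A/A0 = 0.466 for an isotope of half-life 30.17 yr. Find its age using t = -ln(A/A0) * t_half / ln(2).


lambda = ln(2) / t_half = ln(2) / 30.17 = 0.02297472 /yr
t = -ln(A/A0) / lambda
t = -ln(0.466) / 0.02297472
t = 33.235 yr

33.235


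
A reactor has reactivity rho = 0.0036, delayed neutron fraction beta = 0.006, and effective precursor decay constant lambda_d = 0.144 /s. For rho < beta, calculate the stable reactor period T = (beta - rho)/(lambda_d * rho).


T = (beta - rho) / (lambda_d * rho)
T = (0.006 - 0.0036) / (0.144 * 0.0036)
T = 4.6296 s

4.6296


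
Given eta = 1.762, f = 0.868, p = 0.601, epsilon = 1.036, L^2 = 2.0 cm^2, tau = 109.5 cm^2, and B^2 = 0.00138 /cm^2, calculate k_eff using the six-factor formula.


k_inf = eta*f*p*eps = 1.762*0.868*0.601*1.036 = 0.9522695
P_TNL = 1/(1 + L^2*B^2) = 1/(1 + 2.0*0.00138) = 0.9972476
P_FNL = exp(-B^2*tau) = exp(-0.00138*109.5) = 0.8597531
k_eff = k_inf * P_TNL * P_FNL = 0.9522695 * 0.9972476 * 0.8597531
k_eff = 0.81646

0.81646
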